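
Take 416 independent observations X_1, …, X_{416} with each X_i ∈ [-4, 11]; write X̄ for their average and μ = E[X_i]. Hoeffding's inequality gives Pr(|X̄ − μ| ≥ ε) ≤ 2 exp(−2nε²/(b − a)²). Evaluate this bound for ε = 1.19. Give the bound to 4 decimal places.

0.0106

Exponent: 2nε²/(b − a)² = 2·416·1.19² / 15² = 5.23642.
Bound = 2·exp(−5.23642) = 0.01064.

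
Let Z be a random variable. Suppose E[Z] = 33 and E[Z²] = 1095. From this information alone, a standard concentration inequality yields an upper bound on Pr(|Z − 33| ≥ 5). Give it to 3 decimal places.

0.240

The first two moments determine the variance, so Chebyshev's inequality is the sharpest standard bound available.
Var(Z) = E[Z²] − (E[Z])² = 1095 − 1089 = 6.
Chebyshev's inequality: Pr(|Z − μ| ≥ t) ≤ Var(Z)/t² = 6/25 = 0.2400.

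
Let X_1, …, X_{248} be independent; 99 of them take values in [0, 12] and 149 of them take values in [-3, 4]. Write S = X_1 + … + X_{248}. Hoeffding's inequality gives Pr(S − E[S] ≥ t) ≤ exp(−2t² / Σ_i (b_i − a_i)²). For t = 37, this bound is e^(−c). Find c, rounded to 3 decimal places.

Σ(b_i − a_i)² = 99·12² + 149·7² = 21557.
c = 2t² / 21557 = 2·37² / 21557 = 0.1270.

0.127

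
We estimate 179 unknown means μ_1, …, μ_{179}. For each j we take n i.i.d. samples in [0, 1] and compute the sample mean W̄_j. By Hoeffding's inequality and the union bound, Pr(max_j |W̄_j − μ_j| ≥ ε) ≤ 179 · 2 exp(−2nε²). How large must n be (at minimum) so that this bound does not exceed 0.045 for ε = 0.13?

Need 2·179·exp(−2nε²) ≤ 0.045, i.e. exp(−2nε²) ≤ 0.045/358.
So 2nε² ≥ ln(358/0.045) = 8.981626.
Hence n ≥ 8.981626/(2·0.13²) = 265.729.
The smallest integer n is 266.

266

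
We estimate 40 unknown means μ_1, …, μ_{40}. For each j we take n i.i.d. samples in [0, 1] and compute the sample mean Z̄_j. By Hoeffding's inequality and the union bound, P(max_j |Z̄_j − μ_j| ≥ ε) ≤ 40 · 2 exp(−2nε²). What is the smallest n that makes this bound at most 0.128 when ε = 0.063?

812

Need 2·40·exp(−2nε²) ≤ 0.128, i.e. exp(−2nε²) ≤ 0.128/80.
So 2nε² ≥ ln(80/0.128) = 6.437752.
Hence n ≥ 6.437752/(2·0.063²) = 811.004.
The smallest integer n is 812.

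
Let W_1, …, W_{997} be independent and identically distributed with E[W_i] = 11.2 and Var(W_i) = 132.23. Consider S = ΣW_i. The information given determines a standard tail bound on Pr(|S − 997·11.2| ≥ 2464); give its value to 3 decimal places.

0.022

With mean and variance of each term known, Chebyshev's inequality bounds the deviation of the sum (or sample mean).
Var(S) = n·Var(W_i) = 997·132.23 = 131833.31.
Chebyshev: Pr(|S − 997·11.2| ≥ 2464) ≤ Var(S)/2464² = 131833.31/6071296 = 0.0217.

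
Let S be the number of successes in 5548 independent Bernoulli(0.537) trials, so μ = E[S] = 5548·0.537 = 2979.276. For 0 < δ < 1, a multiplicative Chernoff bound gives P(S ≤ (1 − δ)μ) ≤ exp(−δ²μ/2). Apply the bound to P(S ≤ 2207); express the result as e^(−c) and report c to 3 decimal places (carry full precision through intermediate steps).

Write 2207 = (1 − δ)μ, so δ = 1 − 2207/2979.276 = 0.259216…
Then the exponent is δ²μ/2 = (μ − 2207)²/(2μ) = 100.093147.

100.093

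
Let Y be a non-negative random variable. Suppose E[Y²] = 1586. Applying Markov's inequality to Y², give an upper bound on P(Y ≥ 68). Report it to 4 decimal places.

0.3430

Since Y ≥ 0, the event {Y ≥ 68} is the same as {Y² ≥ 4624}.
Markov's inequality applied to Y² gives P(Y² ≥ 4624) ≤ E[Y²]/4624 = 1586/4624 = 0.3430.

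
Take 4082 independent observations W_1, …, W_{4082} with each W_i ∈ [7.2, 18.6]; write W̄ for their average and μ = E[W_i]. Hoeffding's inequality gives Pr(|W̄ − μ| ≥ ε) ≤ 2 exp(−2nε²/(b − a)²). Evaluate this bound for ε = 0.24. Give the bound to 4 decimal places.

Exponent: 2nε²/(b − a)² = 2·4082·0.24² / 11.4² = 3.61839.
Bound = 2·exp(−3.61839) = 0.05365.

0.0537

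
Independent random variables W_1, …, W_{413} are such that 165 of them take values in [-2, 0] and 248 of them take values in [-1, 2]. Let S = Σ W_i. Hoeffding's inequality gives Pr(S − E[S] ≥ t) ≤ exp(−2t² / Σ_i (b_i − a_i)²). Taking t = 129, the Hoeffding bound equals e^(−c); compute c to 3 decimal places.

Σ(b_i − a_i)² = 165·2² + 248·3² = 2892.
c = 2t² / 2892 = 2·129² / 2892 = 11.5083.

11.508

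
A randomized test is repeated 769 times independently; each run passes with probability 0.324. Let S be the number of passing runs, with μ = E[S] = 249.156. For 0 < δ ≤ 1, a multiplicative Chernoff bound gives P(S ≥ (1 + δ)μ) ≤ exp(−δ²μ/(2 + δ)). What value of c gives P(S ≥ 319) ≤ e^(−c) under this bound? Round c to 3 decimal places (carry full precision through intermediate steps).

Write 319 = (1 + δ)μ, so δ = 319/249.156 − 1 = 0.2803224…
Then the exponent is δ²μ/(2 + δ) = (319 − μ)² / (μ·(2 + δ)) = 8.585995.

8.586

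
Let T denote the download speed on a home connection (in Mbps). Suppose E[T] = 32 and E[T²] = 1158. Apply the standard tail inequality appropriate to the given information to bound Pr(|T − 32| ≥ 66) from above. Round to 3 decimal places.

0.031

The first two moments determine the variance, so Chebyshev's inequality is the sharpest standard bound available.
Var(T) = E[T²] − (E[T])² = 1158 − 1024 = 134.
Chebyshev's inequality: Pr(|T − μ| ≥ t) ≤ Var(T)/t² = 134/4356 = 0.0308.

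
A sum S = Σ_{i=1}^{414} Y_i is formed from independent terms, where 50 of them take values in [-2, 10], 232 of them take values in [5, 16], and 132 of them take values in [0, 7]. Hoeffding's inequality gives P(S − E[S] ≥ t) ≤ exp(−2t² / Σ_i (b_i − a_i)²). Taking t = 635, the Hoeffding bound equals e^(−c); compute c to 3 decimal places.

Σ(b_i − a_i)² = 50·12² + 232·11² + 132·7² = 41740.
c = 2t² / 41740 = 2·635² / 41740 = 19.3208.

19.321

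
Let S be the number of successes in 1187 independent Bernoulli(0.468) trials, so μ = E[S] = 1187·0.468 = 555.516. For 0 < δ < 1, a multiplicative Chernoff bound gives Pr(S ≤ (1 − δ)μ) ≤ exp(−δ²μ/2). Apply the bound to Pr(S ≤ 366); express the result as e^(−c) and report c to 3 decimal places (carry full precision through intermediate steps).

32.327

Write 366 = (1 − δ)μ, so δ = 1 − 366/555.516 = 0.3411531…
Then the exponent is δ²μ/2 = (μ − 366)²/(2μ) = 32.326985.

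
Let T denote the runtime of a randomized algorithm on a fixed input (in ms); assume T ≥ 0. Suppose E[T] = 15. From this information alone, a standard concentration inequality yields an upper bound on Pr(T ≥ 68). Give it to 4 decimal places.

0.2206

Only the mean of a non-negative variable is known, so Markov's inequality is the applicable tail bound.
Markov's inequality: for a non-negative random variable, Pr(T ≥ a) ≤ E[T]/a.
Here E[T] = 15 and a = 68, so the bound is 15/68 = 0.2206.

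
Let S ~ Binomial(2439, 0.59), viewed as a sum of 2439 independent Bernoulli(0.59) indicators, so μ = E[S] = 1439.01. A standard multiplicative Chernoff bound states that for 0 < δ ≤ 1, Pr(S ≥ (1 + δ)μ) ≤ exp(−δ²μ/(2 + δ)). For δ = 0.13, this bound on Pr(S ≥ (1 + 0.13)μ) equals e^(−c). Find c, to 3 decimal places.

11.417

c = δ²μ/(2 + δ) = 0.13²·1439.01/(2 + 0.13) = 11.4175.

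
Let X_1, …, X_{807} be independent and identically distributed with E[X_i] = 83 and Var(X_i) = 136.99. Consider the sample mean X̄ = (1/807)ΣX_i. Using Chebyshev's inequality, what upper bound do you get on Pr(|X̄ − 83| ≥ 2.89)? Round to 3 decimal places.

0.020

Var(X̄) = Var(X_i)/n = 136.99/807 = 0.16975.
Chebyshev: Pr(|X̄ − 83| ≥ 2.89) ≤ Var(X̄)/(2.89)² = 136.99/(807·2.89²) = 0.0203.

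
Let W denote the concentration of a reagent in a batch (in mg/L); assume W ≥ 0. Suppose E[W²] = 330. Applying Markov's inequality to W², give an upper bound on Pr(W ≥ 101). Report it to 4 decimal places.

Since W ≥ 0, the event {W ≥ 101} is the same as {W² ≥ 10201}.
Markov's inequality applied to W² gives Pr(W² ≥ 10201) ≤ E[W²]/10201 = 330/10201 = 0.0323.

0.0323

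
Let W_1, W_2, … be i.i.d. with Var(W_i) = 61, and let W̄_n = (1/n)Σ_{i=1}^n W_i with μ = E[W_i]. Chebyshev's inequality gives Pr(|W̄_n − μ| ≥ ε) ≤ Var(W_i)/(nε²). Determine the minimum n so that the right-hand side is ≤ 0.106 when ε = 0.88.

744

Require 61/(n·0.88²) ≤ 0.106, i.e. n ≥ 61/(0.106·0.88²) = 743.119.
The smallest integer n is 744.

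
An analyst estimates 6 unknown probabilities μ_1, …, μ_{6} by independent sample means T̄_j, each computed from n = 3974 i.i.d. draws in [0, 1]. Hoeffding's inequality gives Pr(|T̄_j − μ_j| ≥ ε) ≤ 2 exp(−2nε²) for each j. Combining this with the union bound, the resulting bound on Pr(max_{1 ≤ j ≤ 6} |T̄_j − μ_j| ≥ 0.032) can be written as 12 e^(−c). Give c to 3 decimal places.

8.139

Union bound over the 6 events: Pr(max_{1 ≤ j ≤ 6} |T̄_j − μ_j| ≥ 0.032) ≤ 6·2·exp(−2nε²) = 12 exp(−2·3974·0.032²).
So c = 2·3974·0.032² = 8.1388.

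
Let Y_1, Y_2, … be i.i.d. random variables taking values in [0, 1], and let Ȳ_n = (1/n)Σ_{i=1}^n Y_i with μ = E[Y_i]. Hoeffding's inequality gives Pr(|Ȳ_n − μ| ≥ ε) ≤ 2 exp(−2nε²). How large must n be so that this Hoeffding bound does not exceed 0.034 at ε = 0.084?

289

Require 2·exp(−2nε²) ≤ 0.034, i.e. 2nε² ≥ ln(2/0.034) = 4.074542.
So n ≥ 4.074542 / (2·0.084²) = 288.729.
The smallest integer n is 289.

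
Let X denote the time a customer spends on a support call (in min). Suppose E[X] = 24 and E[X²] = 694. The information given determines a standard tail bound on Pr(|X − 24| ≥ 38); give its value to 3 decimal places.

0.082

The first two moments determine the variance, so Chebyshev's inequality is the sharpest standard bound available.
Var(X) = E[X²] − (E[X])² = 694 − 576 = 118.
Chebyshev's inequality: Pr(|X − μ| ≥ t) ≤ Var(X)/t² = 118/1444 = 0.0817.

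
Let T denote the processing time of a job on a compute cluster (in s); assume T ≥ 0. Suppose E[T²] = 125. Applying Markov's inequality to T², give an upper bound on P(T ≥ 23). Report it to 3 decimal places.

Since T ≥ 0, the event {T ≥ 23} is the same as {T² ≥ 529}.
Markov's inequality applied to T² gives P(T² ≥ 529) ≤ E[T²]/529 = 125/529 = 0.2363.

0.236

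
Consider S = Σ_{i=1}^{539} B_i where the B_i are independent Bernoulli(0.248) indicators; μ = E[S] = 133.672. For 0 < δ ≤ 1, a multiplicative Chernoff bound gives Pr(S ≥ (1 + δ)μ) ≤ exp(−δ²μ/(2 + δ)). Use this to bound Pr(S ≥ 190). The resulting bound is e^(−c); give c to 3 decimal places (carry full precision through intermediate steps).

Write 190 = (1 + δ)μ, so δ = 190/133.672 − 1 = 0.4213897…
Then the exponent is δ²μ/(2 + δ) = (190 − μ)² / (μ·(2 + δ)) = 9.802651.

9.803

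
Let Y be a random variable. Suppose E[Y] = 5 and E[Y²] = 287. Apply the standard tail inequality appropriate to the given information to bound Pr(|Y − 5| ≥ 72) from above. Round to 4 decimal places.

0.0505

The first two moments determine the variance, so Chebyshev's inequality is the sharpest standard bound available.
Var(Y) = E[Y²] − (E[Y])² = 287 − 25 = 262.
Chebyshev's inequality: Pr(|Y − μ| ≥ t) ≤ Var(Y)/t² = 262/5184 = 0.0505.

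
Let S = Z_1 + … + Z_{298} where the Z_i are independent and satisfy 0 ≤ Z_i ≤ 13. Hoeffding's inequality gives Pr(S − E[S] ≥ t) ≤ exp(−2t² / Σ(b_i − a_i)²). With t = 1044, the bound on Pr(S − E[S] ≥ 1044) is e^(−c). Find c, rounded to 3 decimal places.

43.284

Σ(b_i − a_i)² = 298·(13)² = 50362.
c = 2t²/50362 = 2·1044²/50362 = 43.2841.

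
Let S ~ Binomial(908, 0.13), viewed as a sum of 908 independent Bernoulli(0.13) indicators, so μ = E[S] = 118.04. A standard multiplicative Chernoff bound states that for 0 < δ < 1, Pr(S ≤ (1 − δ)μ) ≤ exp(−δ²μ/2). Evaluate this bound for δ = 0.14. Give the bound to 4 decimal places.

0.3145

Exponent = δ²μ/2 = 0.14²·118.04/2 = 1.1568.
Bound = exp(−1.1568) = 0.31449.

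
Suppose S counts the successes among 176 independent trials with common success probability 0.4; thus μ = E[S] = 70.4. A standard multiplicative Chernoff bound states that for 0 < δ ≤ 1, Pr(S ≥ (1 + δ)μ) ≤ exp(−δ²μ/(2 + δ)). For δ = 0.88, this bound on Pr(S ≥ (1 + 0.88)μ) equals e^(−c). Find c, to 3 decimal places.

c = δ²μ/(2 + δ) = 0.88²·70.4/(2 + 0.88) = 18.9298.

18.930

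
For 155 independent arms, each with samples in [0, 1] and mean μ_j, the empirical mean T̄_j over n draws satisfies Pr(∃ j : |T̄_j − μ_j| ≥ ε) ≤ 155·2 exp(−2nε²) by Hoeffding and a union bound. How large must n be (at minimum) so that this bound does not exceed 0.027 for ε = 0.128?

Need 2·155·exp(−2nε²) ≤ 0.027, i.e. exp(−2nε²) ≤ 0.027/310.
So 2nε² ≥ ln(310/0.027) = 9.348491.
Hence n ≥ 9.348491/(2·0.128²) = 285.293.
The smallest integer n is 286.

286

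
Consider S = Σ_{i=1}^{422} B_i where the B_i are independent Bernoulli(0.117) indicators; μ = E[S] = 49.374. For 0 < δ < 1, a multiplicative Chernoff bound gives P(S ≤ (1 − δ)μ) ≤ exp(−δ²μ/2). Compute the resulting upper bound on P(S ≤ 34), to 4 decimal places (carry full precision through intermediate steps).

Write 34 = (1 − δ)μ, so δ = 1 − 34/49.374 = 0.3113785…
Then the exponent is δ²μ/2 = (μ − 34)²/(2μ) = 2.393566.
Bound = exp(−2.393566) = 0.09130.

0.0913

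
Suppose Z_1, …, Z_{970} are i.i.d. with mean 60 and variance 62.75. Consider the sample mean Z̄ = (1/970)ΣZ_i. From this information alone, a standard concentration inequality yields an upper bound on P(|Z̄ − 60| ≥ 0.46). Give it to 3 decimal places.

With mean and variance of each term known, Chebyshev's inequality bounds the deviation of the sum (or sample mean).
Var(Z̄) = Var(Z_i)/n = 62.75/970 = 0.064691.
Chebyshev: P(|Z̄ − 60| ≥ 0.46) ≤ Var(Z̄)/(0.46)² = 62.75/(970·0.46²) = 0.3057.

0.306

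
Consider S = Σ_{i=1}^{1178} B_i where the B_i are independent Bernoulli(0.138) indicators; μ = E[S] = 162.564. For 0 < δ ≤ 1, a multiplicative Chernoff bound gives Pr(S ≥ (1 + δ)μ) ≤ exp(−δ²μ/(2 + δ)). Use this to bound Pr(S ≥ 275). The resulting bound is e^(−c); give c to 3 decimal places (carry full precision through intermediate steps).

Write 275 = (1 + δ)μ, so δ = 275/162.564 − 1 = 0.6916414…
Then the exponent is δ²μ/(2 + δ) = (275 − μ)² / (μ·(2 + δ)) = 28.891440.

28.891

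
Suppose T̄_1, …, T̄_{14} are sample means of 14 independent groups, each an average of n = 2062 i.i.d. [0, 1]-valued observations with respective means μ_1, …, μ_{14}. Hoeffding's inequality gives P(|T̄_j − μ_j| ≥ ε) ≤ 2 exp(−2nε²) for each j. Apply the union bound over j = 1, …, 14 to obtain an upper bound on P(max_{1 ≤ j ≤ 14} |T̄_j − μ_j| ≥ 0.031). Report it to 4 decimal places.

0.5321

Per-experiment Hoeffding bound: 2·exp(−2·2062·0.031²) = 2·exp(−3.96316) = 0.038006.
Union bound over 14 events: 14·0.038006 = 0.53208.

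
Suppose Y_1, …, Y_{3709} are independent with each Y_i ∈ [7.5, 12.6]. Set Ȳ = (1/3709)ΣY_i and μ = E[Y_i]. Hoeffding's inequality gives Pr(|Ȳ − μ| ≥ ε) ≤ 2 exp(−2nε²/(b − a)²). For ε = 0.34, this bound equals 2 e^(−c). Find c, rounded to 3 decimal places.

32.969

c = 2nε²/(b − a)² = 2·3709·0.34² / 5.1² = 32.9689.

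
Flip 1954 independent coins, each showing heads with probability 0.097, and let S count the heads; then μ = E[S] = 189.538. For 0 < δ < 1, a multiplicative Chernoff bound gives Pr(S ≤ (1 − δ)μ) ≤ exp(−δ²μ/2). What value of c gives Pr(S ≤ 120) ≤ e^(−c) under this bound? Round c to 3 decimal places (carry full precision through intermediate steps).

Write 120 = (1 − δ)μ, so δ = 1 − 120/189.538 = 0.3668816…
Then the exponent is δ²μ/2 = (μ − 120)²/(2μ) = 12.756105.

12.756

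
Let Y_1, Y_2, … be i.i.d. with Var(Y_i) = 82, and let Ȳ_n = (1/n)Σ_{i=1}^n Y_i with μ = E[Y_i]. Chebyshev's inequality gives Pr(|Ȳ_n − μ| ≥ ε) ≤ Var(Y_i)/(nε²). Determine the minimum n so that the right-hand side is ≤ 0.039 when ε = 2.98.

237

Require 82/(n·2.98²) ≤ 0.039, i.e. n ≥ 82/(0.039·2.98²) = 236.765.
The smallest integer n is 237.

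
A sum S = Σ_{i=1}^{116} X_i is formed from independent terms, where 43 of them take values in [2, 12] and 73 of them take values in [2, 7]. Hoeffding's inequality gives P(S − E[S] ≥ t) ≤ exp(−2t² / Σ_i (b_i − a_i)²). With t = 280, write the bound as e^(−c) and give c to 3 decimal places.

25.600

Σ(b_i − a_i)² = 43·10² + 73·5² = 6125.
c = 2t² / 6125 = 2·280² / 6125 = 25.6000.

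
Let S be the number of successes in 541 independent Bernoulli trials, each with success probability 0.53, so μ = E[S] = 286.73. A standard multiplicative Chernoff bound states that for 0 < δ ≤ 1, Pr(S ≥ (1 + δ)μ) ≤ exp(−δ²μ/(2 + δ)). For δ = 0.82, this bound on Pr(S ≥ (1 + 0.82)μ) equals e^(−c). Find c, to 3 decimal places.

c = δ²μ/(2 + δ) = 0.82²·286.73/(2 + 0.82) = 68.3678.

68.368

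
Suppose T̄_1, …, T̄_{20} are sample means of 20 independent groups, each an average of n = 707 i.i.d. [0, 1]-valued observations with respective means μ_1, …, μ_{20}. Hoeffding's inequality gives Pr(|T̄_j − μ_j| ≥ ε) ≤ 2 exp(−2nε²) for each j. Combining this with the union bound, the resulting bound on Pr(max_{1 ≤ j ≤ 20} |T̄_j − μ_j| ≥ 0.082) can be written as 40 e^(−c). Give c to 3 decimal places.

Union bound over the 20 events: Pr(max_{1 ≤ j ≤ 20} |T̄_j − μ_j| ≥ 0.082) ≤ 20·2·exp(−2nε²) = 40 exp(−2·707·0.082²).
So c = 2·707·0.082² = 9.5077.

9.508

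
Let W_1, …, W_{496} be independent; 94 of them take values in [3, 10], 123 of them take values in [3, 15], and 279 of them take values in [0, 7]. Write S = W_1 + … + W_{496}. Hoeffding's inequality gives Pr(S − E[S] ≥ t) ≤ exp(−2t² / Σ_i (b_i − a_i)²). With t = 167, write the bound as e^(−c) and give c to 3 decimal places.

1.550

Σ(b_i − a_i)² = 94·7² + 123·12² + 279·7² = 35989.
c = 2t² / 35989 = 2·167² / 35989 = 1.5499.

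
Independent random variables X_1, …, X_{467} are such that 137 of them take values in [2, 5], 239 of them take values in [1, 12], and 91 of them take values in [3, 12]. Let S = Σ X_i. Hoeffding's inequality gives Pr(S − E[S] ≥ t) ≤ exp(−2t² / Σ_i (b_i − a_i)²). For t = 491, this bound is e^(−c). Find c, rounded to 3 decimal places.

Σ(b_i − a_i)² = 137·3² + 239·11² + 91·9² = 37523.
c = 2t² / 37523 = 2·491² / 37523 = 12.8498.

12.850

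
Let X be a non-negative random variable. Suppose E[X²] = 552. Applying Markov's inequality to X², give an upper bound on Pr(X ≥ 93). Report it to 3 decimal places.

0.064

Since X ≥ 0, the event {X ≥ 93} is the same as {X² ≥ 8649}.
Markov's inequality applied to X² gives Pr(X² ≥ 8649) ≤ E[X²]/8649 = 552/8649 = 0.0638.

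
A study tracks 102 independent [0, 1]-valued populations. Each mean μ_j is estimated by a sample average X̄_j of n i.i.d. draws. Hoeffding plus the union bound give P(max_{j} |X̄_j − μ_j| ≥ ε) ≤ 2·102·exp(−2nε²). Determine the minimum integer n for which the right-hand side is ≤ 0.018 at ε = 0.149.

211

Need 2·102·exp(−2nε²) ≤ 0.018, i.e. exp(−2nε²) ≤ 0.018/204.
So 2nε² ≥ ln(204/0.018) = 9.335504.
Hence n ≥ 9.335504/(2·0.149²) = 210.250.
The smallest integer n is 211.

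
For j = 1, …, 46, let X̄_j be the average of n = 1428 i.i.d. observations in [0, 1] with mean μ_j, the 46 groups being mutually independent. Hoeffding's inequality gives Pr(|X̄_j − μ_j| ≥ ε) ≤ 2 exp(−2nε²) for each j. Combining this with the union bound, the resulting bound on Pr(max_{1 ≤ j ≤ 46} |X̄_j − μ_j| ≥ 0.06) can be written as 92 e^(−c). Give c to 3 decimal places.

10.282

Union bound over the 46 events: Pr(max_{1 ≤ j ≤ 46} |X̄_j − μ_j| ≥ 0.06) ≤ 46·2·exp(−2nε²) = 92 exp(−2·1428·0.06²).
So c = 2·1428·0.06² = 10.2816.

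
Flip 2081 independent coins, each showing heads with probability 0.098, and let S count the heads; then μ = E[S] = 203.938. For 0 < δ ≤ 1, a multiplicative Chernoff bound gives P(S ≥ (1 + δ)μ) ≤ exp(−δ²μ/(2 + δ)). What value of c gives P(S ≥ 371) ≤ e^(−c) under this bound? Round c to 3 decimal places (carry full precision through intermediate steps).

Write 371 = (1 + δ)μ, so δ = 371/203.938 − 1 = 0.8191803…
Then the exponent is δ²μ/(2 + δ) = (371 − μ)² / (μ·(2 + δ)) = 48.543864.

48.544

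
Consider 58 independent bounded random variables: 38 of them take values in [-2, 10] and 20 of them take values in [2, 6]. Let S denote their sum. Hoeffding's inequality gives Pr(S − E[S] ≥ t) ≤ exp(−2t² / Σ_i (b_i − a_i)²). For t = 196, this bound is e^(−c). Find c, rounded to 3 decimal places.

13.265

Σ(b_i − a_i)² = 38·12² + 20·4² = 5792.
c = 2t² / 5792 = 2·196² / 5792 = 13.2652.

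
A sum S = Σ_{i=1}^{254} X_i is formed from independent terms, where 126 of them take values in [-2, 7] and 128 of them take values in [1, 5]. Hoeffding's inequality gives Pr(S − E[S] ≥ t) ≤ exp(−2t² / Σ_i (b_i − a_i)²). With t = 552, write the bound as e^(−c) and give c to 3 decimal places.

Σ(b_i − a_i)² = 126·9² + 128·4² = 12254.
c = 2t² / 12254 = 2·552² / 12254 = 49.7314.

49.731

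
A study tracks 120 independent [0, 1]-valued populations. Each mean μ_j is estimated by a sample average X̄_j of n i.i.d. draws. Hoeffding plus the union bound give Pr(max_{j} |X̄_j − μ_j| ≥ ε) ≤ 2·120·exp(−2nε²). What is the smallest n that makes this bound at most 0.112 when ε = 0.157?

Need 2·120·exp(−2nε²) ≤ 0.112, i.e. exp(−2nε²) ≤ 0.112/240.
So 2nε² ≥ ln(240/0.112) = 7.669895.
Hence n ≥ 7.669895/(2·0.157²) = 155.582.
The smallest integer n is 156.

156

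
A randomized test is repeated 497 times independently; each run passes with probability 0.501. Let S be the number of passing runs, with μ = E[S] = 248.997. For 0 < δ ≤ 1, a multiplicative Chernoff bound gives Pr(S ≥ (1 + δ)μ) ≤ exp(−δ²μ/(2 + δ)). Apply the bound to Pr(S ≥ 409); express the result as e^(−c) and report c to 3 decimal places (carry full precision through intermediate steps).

38.907

Write 409 = (1 + δ)μ, so δ = 409/248.997 − 1 = 0.6425901…
Then the exponent is δ²μ/(2 + δ) = (409 − μ)² / (μ·(2 + δ)) = 38.907411.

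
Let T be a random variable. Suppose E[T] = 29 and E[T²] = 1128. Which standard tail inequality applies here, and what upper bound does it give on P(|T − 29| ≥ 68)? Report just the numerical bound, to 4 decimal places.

The first two moments determine the variance, so Chebyshev's inequality is the sharpest standard bound available.
Var(T) = E[T²] − (E[T])² = 1128 − 841 = 287.
Chebyshev's inequality: P(|T − μ| ≥ t) ≤ Var(T)/t² = 287/4624 = 0.0621.

0.0621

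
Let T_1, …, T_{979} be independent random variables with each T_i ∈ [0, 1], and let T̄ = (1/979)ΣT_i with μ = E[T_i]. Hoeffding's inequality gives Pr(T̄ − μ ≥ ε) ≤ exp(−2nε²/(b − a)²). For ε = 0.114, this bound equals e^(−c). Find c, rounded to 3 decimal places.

c = 2nε²/(b − a)² = 2·979·0.114² / 1² = 25.4462.

25.446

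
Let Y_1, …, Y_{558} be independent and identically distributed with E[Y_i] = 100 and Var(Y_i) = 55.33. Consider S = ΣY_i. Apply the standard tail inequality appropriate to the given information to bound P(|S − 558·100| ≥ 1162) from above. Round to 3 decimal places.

With mean and variance of each term known, Chebyshev's inequality bounds the deviation of the sum (or sample mean).
Var(S) = n·Var(Y_i) = 558·55.33 = 30874.14.
Chebyshev: P(|S − 558·100| ≥ 1162) ≤ Var(S)/1162² = 30874.14/1350244 = 0.0229.

0.023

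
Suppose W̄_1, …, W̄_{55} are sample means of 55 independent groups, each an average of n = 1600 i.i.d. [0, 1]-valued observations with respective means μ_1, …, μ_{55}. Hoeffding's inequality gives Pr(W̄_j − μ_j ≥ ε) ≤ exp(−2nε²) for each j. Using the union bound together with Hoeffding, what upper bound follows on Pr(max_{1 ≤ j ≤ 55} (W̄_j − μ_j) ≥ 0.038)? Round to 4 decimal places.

0.5415

Per-experiment Hoeffding bound: exp(−2·1600·0.038²) = exp(−4.62080) = 0.0098449.
Union bound over 55 events: 55·0.0098449 = 0.54147.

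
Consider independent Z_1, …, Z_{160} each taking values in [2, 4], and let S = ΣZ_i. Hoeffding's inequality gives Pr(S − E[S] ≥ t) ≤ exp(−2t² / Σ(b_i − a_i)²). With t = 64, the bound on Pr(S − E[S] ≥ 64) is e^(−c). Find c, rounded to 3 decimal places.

Σ(b_i − a_i)² = 160·(2)² = 640.
c = 2t²/640 = 2·64²/640 = 12.8000.

12.800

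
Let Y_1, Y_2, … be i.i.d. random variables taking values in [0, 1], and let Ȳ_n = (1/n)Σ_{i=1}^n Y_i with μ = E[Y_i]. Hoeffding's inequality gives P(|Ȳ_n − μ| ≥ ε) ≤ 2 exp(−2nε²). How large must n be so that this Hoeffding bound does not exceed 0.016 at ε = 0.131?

Require 2·exp(−2nε²) ≤ 0.016, i.e. 2nε² ≥ ln(2/0.016) = 4.828314.
So n ≥ 4.828314 / (2·0.131²) = 140.677.
The smallest integer n is 141.

141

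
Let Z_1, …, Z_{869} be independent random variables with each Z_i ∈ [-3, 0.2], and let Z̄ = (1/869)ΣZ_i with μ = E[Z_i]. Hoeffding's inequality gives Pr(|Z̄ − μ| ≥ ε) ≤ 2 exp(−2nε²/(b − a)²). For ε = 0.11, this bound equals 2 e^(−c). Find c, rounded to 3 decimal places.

2.054

c = 2nε²/(b − a)² = 2·869·0.11² / 3.2² = 2.0537.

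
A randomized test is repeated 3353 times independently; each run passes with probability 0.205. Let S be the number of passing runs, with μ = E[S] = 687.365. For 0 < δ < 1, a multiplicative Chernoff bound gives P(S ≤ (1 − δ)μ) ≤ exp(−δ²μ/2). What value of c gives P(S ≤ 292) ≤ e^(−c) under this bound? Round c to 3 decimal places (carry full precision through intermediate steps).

113.705

Write 292 = (1 − δ)μ, so δ = 1 − 292/687.365 = 0.5751893…
Then the exponent is δ²μ/2 = (μ − 292)²/(2μ) = 113.704861.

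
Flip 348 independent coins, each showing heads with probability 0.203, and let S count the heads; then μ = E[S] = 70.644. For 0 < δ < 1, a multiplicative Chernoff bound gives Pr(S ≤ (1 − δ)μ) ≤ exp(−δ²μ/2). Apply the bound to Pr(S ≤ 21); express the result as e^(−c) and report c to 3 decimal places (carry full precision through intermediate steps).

Write 21 = (1 − δ)μ, so δ = 1 − 21/70.644 = 0.7027348…
Then the exponent is δ²μ/2 = (μ − 21)²/(2μ) = 17.443284.

17.443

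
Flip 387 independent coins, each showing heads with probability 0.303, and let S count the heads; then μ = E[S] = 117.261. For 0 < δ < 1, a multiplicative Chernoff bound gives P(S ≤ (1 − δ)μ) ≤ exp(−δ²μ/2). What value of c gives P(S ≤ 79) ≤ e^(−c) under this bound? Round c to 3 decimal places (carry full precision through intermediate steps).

6.242

Write 79 = (1 − δ)μ, so δ = 1 − 79/117.261 = 0.3262892…
Then the exponent is δ²μ/2 = (μ − 79)²/(2μ) = 6.242076.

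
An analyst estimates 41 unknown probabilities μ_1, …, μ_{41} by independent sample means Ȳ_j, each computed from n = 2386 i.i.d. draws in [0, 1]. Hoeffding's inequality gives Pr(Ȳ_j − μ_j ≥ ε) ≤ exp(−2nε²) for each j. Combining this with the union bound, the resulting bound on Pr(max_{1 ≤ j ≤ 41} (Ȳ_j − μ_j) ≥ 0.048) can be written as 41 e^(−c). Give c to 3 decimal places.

Union bound over the 41 events: Pr(max_{1 ≤ j ≤ 41} (Ȳ_j − μ_j) ≥ 0.048) ≤ 41·exp(−2nε²) = 41 exp(−2·2386·0.048²).
So c = 2·2386·0.048² = 10.9947.

10.995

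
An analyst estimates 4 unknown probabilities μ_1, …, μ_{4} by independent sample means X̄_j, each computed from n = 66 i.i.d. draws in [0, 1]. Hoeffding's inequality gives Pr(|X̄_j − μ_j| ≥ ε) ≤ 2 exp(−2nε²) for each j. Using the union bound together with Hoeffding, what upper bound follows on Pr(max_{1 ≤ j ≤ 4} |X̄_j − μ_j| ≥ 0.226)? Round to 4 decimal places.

0.0094

Per-experiment Hoeffding bound: 2·exp(−2·66·0.226²) = 2·exp(−6.74203) = 0.0023605.
Union bound over 4 events: 4·0.0023605 = 0.00944.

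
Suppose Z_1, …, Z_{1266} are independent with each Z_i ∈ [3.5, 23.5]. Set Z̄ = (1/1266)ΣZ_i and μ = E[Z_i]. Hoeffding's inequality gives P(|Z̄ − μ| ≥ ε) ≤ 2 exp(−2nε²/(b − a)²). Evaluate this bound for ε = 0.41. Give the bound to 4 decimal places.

Exponent: 2nε²/(b − a)² = 2·1266·0.41² / 20² = 1.06407.
Bound = 2·exp(−1.06407) = 0.69010.

0.6901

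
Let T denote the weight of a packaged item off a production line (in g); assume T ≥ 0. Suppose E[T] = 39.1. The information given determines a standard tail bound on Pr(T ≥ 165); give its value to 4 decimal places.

Only the mean of a non-negative variable is known, so Markov's inequality is the applicable tail bound.
Markov's inequality: for a non-negative random variable, Pr(T ≥ a) ≤ E[T]/a.
Here E[T] = 39.1 and a = 165, so the bound is 39.1/165 = 0.2370.

0.2370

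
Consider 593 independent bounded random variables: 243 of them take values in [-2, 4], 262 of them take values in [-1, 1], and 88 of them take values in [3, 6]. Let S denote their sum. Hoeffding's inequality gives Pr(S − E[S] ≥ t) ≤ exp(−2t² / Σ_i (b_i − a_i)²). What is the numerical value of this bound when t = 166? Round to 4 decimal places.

0.0055

Σ(b_i − a_i)² = 243·6² + 262·2² + 88·3² = 10588.
Exponent = 2·166² / 10588 = 5.20514.
Bound = exp(−5.20514) = 0.00549.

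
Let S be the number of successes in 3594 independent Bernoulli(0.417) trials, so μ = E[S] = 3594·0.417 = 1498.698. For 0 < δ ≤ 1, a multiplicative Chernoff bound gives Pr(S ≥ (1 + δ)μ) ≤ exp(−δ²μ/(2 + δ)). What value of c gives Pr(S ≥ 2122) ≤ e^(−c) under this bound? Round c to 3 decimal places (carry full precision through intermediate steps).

Write 2122 = (1 + δ)μ, so δ = 2122/1498.698 − 1 = 0.4158957…
Then the exponent is δ²μ/(2 + δ) = (2122 − μ)² / (μ·(2 + δ)) = 107.301239.

107.301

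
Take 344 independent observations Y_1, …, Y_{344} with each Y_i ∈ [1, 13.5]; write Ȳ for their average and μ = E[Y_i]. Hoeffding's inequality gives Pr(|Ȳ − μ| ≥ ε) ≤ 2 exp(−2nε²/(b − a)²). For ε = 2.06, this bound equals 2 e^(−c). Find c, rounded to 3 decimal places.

18.685

c = 2nε²/(b − a)² = 2·344·2.06² / 12.5² = 18.6854.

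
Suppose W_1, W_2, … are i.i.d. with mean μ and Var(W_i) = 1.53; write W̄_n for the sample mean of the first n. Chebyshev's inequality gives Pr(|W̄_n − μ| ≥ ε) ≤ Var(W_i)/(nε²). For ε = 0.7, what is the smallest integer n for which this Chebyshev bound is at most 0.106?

Require 1.53/(n·0.7²) ≤ 0.106, i.e. n ≥ 1.53/(0.106·0.7²) = 29.457.
The smallest integer n is 30.

30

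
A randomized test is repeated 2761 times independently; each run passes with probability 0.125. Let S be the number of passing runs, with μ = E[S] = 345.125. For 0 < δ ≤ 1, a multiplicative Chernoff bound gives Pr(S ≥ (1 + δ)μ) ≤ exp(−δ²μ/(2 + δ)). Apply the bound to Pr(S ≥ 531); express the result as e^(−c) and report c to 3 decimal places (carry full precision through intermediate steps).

Write 531 = (1 + δ)μ, so δ = 531/345.125 − 1 = 0.538573…
Then the exponent is δ²μ/(2 + δ) = (531 − μ)² / (μ·(2 + δ)) = 39.434459.

39.434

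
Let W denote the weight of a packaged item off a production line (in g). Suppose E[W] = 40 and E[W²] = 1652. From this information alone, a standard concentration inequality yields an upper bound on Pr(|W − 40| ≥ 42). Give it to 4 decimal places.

0.0295

The first two moments determine the variance, so Chebyshev's inequality is the sharpest standard bound available.
Var(W) = E[W²] − (E[W])² = 1652 − 1600 = 52.
Chebyshev's inequality: Pr(|W − μ| ≥ t) ≤ Var(W)/t² = 52/1764 = 0.0295.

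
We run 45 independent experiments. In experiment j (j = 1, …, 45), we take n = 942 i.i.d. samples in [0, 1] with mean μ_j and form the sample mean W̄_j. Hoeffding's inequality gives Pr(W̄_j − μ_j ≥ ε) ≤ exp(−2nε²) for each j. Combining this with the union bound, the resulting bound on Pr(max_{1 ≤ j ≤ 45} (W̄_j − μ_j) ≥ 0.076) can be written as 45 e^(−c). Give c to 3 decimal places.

10.882

Union bound over the 45 events: Pr(max_{1 ≤ j ≤ 45} (W̄_j − μ_j) ≥ 0.076) ≤ 45·exp(−2nε²) = 45 exp(−2·942·0.076²).
So c = 2·942·0.076² = 10.8820.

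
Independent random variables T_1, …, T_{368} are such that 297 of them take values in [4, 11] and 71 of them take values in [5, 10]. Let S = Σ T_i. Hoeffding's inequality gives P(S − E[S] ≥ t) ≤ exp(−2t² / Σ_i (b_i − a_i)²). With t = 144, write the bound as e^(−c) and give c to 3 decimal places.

2.540

Σ(b_i − a_i)² = 297·7² + 71·5² = 16328.
c = 2t² / 16328 = 2·144² / 16328 = 2.5399.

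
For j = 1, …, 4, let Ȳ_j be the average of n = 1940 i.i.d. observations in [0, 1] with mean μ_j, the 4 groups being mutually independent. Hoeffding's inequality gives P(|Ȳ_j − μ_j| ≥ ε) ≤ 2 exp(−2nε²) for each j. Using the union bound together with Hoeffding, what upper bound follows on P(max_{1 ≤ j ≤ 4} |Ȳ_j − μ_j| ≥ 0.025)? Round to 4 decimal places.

0.7078

Per-experiment Hoeffding bound: 2·exp(−2·1940·0.025²) = 2·exp(−2.42500) = 0.17696.
Union bound over 4 events: 4·0.17696 = 0.70782.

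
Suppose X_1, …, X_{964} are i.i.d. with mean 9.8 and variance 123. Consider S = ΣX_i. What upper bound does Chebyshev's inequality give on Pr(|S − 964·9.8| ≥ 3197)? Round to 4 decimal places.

Var(S) = n·Var(X_i) = 964·123 = 118572.
Chebyshev: Pr(|S − 964·9.8| ≥ 3197) ≤ Var(S)/3197² = 118572/10220809 = 0.0116.

0.0116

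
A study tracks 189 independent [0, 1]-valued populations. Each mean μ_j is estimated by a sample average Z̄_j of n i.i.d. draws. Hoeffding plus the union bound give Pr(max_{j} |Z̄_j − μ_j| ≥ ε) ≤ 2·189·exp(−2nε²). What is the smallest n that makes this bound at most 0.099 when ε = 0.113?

Need 2·189·exp(−2nε²) ≤ 0.099, i.e. exp(−2nε²) ≤ 0.099/378.
So 2nε² ≥ ln(378/0.099) = 8.247530.
Hence n ≥ 8.247530/(2·0.113²) = 322.951.
The smallest integer n is 323.

323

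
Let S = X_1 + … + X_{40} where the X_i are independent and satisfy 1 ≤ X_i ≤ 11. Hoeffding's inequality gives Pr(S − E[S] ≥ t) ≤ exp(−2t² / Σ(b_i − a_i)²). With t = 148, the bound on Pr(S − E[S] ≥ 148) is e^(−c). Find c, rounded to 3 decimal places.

10.952

Σ(b_i − a_i)² = 40·(10)² = 4000.
c = 2t²/4000 = 2·148²/4000 = 10.9520.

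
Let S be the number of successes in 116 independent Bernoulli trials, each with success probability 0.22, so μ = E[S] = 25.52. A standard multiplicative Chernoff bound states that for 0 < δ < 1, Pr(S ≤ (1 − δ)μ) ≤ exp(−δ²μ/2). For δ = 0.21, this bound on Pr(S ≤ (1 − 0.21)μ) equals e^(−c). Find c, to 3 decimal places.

c = δ²μ/2 = 0.21²·25.52/2 = 0.5627.

0.563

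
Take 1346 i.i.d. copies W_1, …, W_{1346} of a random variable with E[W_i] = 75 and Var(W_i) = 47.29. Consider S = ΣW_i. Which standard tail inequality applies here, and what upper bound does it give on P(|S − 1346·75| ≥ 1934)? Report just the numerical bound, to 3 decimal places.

0.017

With mean and variance of each term known, Chebyshev's inequality bounds the deviation of the sum (or sample mean).
Var(S) = n·Var(W_i) = 1346·47.29 = 63652.34.
Chebyshev: P(|S − 1346·75| ≥ 1934) ≤ Var(S)/1934² = 63652.34/3740356 = 0.0170.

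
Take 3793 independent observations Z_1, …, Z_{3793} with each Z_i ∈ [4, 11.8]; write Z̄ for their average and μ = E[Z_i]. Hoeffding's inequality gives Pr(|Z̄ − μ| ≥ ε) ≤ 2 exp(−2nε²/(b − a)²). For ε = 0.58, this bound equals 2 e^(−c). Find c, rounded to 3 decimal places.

c = 2nε²/(b − a)² = 2·3793·0.58² / 7.8² = 41.9449.

41.945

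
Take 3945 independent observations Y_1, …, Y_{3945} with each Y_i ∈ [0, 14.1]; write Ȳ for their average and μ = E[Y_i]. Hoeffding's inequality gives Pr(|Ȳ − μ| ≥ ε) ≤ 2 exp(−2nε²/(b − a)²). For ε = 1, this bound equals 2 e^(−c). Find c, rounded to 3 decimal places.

39.686

c = 2nε²/(b − a)² = 2·3945·1² / 14.1² = 39.6861.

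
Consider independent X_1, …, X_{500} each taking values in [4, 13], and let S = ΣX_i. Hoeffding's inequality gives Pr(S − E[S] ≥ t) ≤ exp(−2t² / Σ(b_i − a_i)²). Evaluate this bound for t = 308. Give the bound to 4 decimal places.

0.0092

Σ(b_i − a_i)² = 500·(9)² = 40500.
Exponent = 2·308²/40500 = 4.6846.
Bound = exp(−4.6846) = 0.00924.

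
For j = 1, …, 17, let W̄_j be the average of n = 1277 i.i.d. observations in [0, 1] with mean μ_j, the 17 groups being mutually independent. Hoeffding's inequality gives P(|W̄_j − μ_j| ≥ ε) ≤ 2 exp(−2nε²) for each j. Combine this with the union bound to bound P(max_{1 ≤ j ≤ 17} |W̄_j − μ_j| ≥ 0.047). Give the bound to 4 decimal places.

Per-experiment Hoeffding bound: 2·exp(−2·1277·0.047²) = 2·exp(−5.64179) = 0.0070931.
Union bound over 17 events: 17·0.0070931 = 0.12058.

0.1206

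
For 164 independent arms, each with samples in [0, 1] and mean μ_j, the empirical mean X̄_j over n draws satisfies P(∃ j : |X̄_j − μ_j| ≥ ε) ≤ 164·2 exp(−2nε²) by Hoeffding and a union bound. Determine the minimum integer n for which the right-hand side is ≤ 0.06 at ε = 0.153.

Need 2·164·exp(−2nε²) ≤ 0.06, i.e. exp(−2nε²) ≤ 0.06/328.
So 2nε² ≥ ln(328/0.06) = 8.606424.
Hence n ≥ 8.606424/(2·0.153²) = 183.827.
The smallest integer n is 184.

184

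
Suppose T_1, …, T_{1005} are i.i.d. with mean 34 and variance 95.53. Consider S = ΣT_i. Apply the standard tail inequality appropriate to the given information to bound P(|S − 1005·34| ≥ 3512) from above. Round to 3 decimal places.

0.008

With mean and variance of each term known, Chebyshev's inequality bounds the deviation of the sum (or sample mean).
Var(S) = n·Var(T_i) = 1005·95.53 = 96007.65.
Chebyshev: P(|S − 1005·34| ≥ 3512) ≤ Var(S)/3512² = 96007.65/12334144 = 0.0078.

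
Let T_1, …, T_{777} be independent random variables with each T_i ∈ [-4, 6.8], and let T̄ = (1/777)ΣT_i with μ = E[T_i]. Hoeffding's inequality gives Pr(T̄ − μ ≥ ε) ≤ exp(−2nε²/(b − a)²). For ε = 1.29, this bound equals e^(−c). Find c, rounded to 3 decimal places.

22.171

c = 2nε²/(b − a)² = 2·777·1.29² / 10.8² = 22.1709.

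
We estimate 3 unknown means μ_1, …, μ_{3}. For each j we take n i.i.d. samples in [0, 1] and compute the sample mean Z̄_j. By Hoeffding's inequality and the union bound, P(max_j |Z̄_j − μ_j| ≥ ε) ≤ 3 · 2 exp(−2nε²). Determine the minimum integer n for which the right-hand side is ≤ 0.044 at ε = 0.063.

620

Need 2·3·exp(−2nε²) ≤ 0.044, i.e. exp(−2nε²) ≤ 0.044/6.
So 2nε² ≥ ln(6/0.044) = 4.915325.
Hence n ≥ 4.915325/(2·0.063²) = 619.215.
The smallest integer n is 620.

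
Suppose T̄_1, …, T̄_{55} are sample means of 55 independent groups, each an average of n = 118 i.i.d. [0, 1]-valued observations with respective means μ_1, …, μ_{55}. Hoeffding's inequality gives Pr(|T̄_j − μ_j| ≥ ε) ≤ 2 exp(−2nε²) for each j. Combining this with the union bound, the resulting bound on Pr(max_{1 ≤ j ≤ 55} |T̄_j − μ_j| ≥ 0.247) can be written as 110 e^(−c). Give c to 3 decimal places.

14.398

Union bound over the 55 events: Pr(max_{1 ≤ j ≤ 55} |T̄_j − μ_j| ≥ 0.247) ≤ 55·2·exp(−2nε²) = 110 exp(−2·118·0.247²).
So c = 2·118·0.247² = 14.3981.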